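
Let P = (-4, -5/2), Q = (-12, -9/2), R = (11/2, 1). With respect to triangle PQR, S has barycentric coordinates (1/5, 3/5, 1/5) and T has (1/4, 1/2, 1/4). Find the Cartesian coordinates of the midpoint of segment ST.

(-501/80, -45/16)

Barycentric coordinates of the midpoint are the average: (9/40, 11/20, 9/40).
Converting: (9/40)·P + (11/20)·Q + (9/40)·R = (-501/80, -45/16).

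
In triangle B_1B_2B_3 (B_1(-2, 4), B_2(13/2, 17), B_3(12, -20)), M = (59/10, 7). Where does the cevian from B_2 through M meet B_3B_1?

Barycentric coordinates of M with respect to B_1B_2B_3: (1/5, 3/5, 1/5).
On side B_3B_1 the B_2-coordinate is zero; dropping M's B_2-weight 3/5 and renormalizing the remaining 1/5 : 1/5 gives weights 1/2, 1/2 on B_3, B_1.
N = (1/2)·(12, -20) + (1/2)·(-2, 4) = (5, -8).

(5, -8)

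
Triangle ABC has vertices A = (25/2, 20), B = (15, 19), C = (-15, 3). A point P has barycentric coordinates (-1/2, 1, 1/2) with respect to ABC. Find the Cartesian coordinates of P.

P = (-1/2)·A + 1·B + (1/2)·C.
x-coordinate: (-1/2)·(25/2) + 1·15 + (1/2)·(-15) = 5/4.
y-coordinate: (-1/2)·20 + 1·19 + (1/2)·3 = 21/2.

(5/4, 21/2)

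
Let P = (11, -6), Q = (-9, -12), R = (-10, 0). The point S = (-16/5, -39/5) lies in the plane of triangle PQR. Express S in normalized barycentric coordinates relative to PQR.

Signed area of the reference triangle: [PQR] = ½·(11·(-12−0) + (-9)·(0−(-6)) + (-10)·(-6−(-12))) = ½·(-132 − 54 − 60) = -123.
[SQR] = ½·((-16/5)·(-12−0) + (-9)·(0−(-39/5)) + (-10)·(-39/5−(-12))) = ½·(192/5 − 351/5 − 42) = -369/10, so the P-coordinate is (-369/10)/(-123) = 3/10.
[PSR] = ½·(11·(-39/5−0) + (-16/5)·(0−(-6)) + (-10)·(-6−(-39/5))) = ½·(-429/5 − 96/5 − 18) = -123/2, so the Q-coordinate is 1/2.
[PQS] = ½·(11·(-12−(-39/5)) + (-9)·(-39/5−(-6)) + (-16/5)·(-6−(-12))) = ½·(-231/5 + 81/5 − 96/5) = -123/5, so the R-coordinate is 1/5.

(3/10, 1/2, 1/5)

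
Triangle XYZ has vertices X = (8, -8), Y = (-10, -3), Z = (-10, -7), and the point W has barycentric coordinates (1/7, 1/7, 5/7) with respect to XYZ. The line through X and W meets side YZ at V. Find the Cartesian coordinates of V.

(-10, -19/3)

Line XW meets YZ where the X-coordinate vanishes; zeroing W's X-weight and renormalizing leaves Y, Z-weights 1/7 : 5/7 → (1/6, 5/6).
So V = (1/6)·Y + (5/6)·Z = (-10, -19/3).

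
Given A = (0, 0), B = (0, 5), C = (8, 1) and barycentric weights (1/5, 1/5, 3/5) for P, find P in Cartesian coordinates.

(24/5, 8/5)

P = (1/5)·A + (1/5)·B + (3/5)·C.
x-coordinate: (1/5)·0 + (1/5)·0 + (3/5)·8 = 24/5.
y-coordinate: (1/5)·0 + (1/5)·5 + (3/5)·1 = 8/5.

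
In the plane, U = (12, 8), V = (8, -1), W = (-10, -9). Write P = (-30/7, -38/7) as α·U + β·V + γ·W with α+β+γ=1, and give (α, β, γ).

Signed area of the reference triangle: [UVW] = ½·(12·(-1−(-9)) + 8·(-9−8) + (-10)·(8−(-1))) = ½·(96 − 136 − 90) = -65.
[PVW] = ½·((-30/7)·(-1−(-9)) + 8·(-9−(-38/7)) + (-10)·(-38/7−(-1))) = ½·(-240/7 − 200/7 + 310/7) = -65/7, so the U-coordinate is (-65/7)/(-65) = 1/7.
[UPW] = ½·(12·(-38/7−(-9)) + (-30/7)·(-9−8) + (-10)·(8−(-38/7))) = ½·(300/7 + 510/7 − 940/7) = -65/7, so the V-coordinate is 1/7.
[UVP] = ½·(12·(-1−(-38/7)) + 8·(-38/7−8) + (-30/7)·(8−(-1))) = ½·(372/7 − 752/7 − 270/7) = -325/7, so the W-coordinate is 5/7.

(1/7, 1/7, 5/7)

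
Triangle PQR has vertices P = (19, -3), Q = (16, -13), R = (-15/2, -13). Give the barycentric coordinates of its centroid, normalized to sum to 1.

The centroid is the average of the vertices, so each weight is 1/3.

(1/3, 1/3, 1/3)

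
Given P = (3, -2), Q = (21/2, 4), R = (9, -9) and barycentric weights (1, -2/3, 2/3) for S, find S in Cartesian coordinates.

(2, -32/3)

S = 1·P + (-2/3)·Q + (2/3)·R.
x-coordinate: 1·3 + (-2/3)·(21/2) + (2/3)·9 = 2.
y-coordinate: 1·(-2) + (-2/3)·4 + (2/3)·(-9) = -32/3.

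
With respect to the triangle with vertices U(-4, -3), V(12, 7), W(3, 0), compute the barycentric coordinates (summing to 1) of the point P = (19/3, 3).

(1/6, 1/2, 1/3)

Signed area of the reference triangle: [UVW] = ½·((-4)·(7−0) + 12·(0−(-3)) + 3·(-3−7)) = ½·(-28 + 36 − 30) = -11.
[PVW] = ½·((19/3)·(7−0) + 12·(0−3) + 3·(3−7)) = ½·(133/3 − 36 − 12) = -11/6, so the U-coordinate is (-11/6)/(-11) = 1/6.
[UPW] = ½·((-4)·(3−0) + (19/3)·(0−(-3)) + 3·(-3−3)) = ½·(-12 + 19 − 18) = -11/2, so the V-coordinate is 1/2.
[UVP] = ½·((-4)·(7−3) + 12·(3−(-3)) + (19/3)·(-3−7)) = ½·(-16 + 72 − 190/3) = -11/3, so the W-coordinate is 1/3.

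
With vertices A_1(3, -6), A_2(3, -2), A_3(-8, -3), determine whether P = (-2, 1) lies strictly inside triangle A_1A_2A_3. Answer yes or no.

no

Barycentric coordinates of P: (-19/22, 31/22, 5/11).
The three coordinates are negative, positive, positive; a point is interior exactly when all three are positive.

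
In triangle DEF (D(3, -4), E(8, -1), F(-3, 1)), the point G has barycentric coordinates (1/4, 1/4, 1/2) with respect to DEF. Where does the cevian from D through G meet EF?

(2/3, 1/3)

Line DG meets EF where the D-coordinate vanishes; zeroing G's D-weight and renormalizing leaves E, F-weights 1/4 : 1/2 → (1/3, 2/3).
So H = (1/3)·E + (2/3)·F = (2/3, 1/3).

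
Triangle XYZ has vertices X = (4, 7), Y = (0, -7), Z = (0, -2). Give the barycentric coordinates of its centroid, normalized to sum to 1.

(1/3, 1/3, 1/3)

The centroid is the average of the vertices, so each weight is 1/3.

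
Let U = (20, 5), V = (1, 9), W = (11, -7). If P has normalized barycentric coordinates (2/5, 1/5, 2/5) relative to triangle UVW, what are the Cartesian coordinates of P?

P = (2/5)·U + (1/5)·V + (2/5)·W.
x-coordinate: (2/5)·20 + (1/5)·1 + (2/5)·11 = 63/5.
y-coordinate: (2/5)·5 + (1/5)·9 + (2/5)·(-7) = 1.

(63/5, 1)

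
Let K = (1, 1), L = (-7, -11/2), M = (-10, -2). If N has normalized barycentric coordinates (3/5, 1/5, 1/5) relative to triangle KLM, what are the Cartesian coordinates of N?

N = (3/5)·K + (1/5)·L + (1/5)·M.
x-coordinate: (3/5)·1 + (1/5)·(-7) + (1/5)·(-10) = -14/5.
y-coordinate: (3/5)·1 + (1/5)·(-11/2) + (1/5)·(-2) = -9/10.

(-14/5, -9/10)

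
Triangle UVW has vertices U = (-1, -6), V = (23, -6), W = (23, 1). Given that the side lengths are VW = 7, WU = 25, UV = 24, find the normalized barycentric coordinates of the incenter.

The incenter has barycentric coordinates proportional to the opposite side lengths: (7 : 25 : 24).
Normalizing by 7+25+24 = 56 gives (1/8, 25/56, 3/7).

(1/8, 25/56, 3/7)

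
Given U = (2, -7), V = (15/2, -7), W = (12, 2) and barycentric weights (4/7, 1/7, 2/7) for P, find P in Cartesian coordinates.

P = (4/7)·U + (1/7)·V + (2/7)·W.
x-coordinate: (4/7)·2 + (1/7)·(15/2) + (2/7)·12 = 79/14.
y-coordinate: (4/7)·(-7) + (1/7)·(-7) + (2/7)·2 = -31/7.

(79/14, -31/7)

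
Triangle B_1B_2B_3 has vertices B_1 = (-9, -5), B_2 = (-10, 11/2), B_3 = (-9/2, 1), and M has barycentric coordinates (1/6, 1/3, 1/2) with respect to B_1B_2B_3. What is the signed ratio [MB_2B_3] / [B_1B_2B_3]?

The signed ratio [MB_2B_3]/[B_1B_2B_3] equals the barycentric coordinate of M at vertex B_1, which is 1/6.

1/6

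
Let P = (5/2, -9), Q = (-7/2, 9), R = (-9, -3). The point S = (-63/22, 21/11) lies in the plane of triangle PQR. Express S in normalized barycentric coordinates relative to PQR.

(3/11, 6/11, 2/11)

Signed area of the reference triangle: [PQR] = ½·((5/2)·(9−(-3)) + (-7/2)·(-3−(-9)) + (-9)·(-9−9)) = ½·(30 − 21 + 162) = 171/2.
[SQR] = ½·((-63/22)·(9−(-3)) + (-7/2)·(-3−(21/11)) + (-9)·(21/11−9)) = ½·(-378/11 + 189/11 + 702/11) = 513/22, so the P-coordinate is (513/22)/(171/2) = 3/11.
[PSR] = ½·((5/2)·(21/11−(-3)) + (-63/22)·(-3−(-9)) + (-9)·(-9−(21/11))) = ½·(135/11 − 189/11 + 1080/11) = 513/11, so the Q-coordinate is 6/11.
[PQS] = ½·((5/2)·(9−(21/11)) + (-7/2)·(21/11−(-9)) + (-63/22)·(-9−9)) = ½·(195/11 − 420/11 + 567/11) = 171/11, so the R-coordinate is 2/11.
Check: 3/11 + 6/11 + 2/11 = 1.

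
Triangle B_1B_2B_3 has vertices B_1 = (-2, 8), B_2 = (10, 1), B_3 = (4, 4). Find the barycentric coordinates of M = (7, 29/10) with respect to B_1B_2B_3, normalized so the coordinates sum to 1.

Signed area of the reference triangle: [B_1B_2B_3] = ½·((-2)·(1−4) + 10·(4−8) + 4·(8−1)) = ½·(6 − 40 + 28) = -3.
[MB_2B_3] = ½·(7·(1−4) + 10·(4−(29/10)) + 4·(29/10−1)) = ½·(-21 + 11 + 38/5) = -6/5, so the B_1-coordinate is (-6/5)/(-3) = 2/5.
[B_1MB_3] = ½·((-2)·(29/10−4) + 7·(4−8) + 4·(8−(29/10))) = ½·(11/5 − 28 + 102/5) = -27/10, so the B_2-coordinate is 9/10.
[B_1B_2M] = ½·((-2)·(1−(29/10)) + 10·(29/10−8) + 7·(8−1)) = ½·(19/5 − 51 + 49) = 9/10, so the B_3-coordinate is -3/10.
Check: 2/5 + 9/10 − 3/10 = 1.

(2/5, 9/10, -3/10)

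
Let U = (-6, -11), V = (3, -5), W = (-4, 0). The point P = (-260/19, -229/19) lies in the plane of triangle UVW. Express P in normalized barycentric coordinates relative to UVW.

(29/19, -18/19, 8/19)

Signed area of the reference triangle: [UVW] = ½·((-6)·(-5−0) + 3·(0−(-11)) + (-4)·(-11−(-5))) = ½·(30 + 33 + 24) = 87/2.
[PVW] = ½·((-260/19)·(-5−0) + 3·(0−(-229/19)) + (-4)·(-229/19−(-5))) = ½·(1300/19 + 687/19 + 536/19) = 2523/38, so the U-coordinate is (2523/38)/(87/2) = 29/19.
[UPW] = ½·((-6)·(-229/19−0) + (-260/19)·(0−(-11)) + (-4)·(-11−(-229/19))) = ½·(1374/19 − 2860/19 − 80/19) = -783/19, so the V-coordinate is -18/19.
[UVP] = ½·((-6)·(-5−(-229/19)) + 3·(-229/19−(-11)) + (-260/19)·(-11−(-5))) = ½·(-804/19 − 60/19 + 1560/19) = 348/19, so the W-coordinate is 8/19.
Check: 29/19 − 18/19 + 8/19 = 1.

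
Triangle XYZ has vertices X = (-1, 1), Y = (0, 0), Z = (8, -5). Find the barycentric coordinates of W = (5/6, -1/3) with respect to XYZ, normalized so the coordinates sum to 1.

Signed area of the reference triangle: [XYZ] = ½·((-1)·(0−(-5)) + 0·(-5−1) + 8·(1−0)) = ½·(-5 + 0 + 8) = 3/2.
[WYZ] = ½·((5/6)·(0−(-5)) + 0·(-5−(-1/3)) + 8·(-1/3−0)) = ½·(25/6 + 0 − 8/3) = 3/4, so the X-coordinate is (3/4)/(3/2) = 1/2.
[XWZ] = ½·((-1)·(-1/3−(-5)) + (5/6)·(-5−1) + 8·(1−(-1/3))) = ½·(-14/3 − 5 + 32/3) = 1/2, so the Y-coordinate is 1/3.
[XYW] = ½·((-1)·(0−(-1/3)) + 0·(-1/3−1) + (5/6)·(1−0)) = ½·(-1/3 + 0 + 5/6) = 1/4, so the Z-coordinate is 1/6.

(1/2, 1/3, 1/6)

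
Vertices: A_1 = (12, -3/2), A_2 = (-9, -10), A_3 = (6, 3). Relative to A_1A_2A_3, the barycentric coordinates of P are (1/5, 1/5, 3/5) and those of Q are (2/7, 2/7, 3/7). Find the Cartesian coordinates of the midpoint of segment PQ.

Barycentric coordinates of the midpoint are the average: (17/70, 17/70, 18/35).
Converting: (17/70)·A_1 + (17/70)·A_2 + (18/35)·A_3 = (267/70, -5/4).

(267/70, -5/4)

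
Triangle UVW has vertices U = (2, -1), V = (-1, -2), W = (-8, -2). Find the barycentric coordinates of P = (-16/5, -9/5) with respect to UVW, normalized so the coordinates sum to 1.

Signed area of the reference triangle: [UVW] = ½·(2·(-2−(-2)) + (-1)·(-2−(-1)) + (-8)·(-1−(-2))) = ½·(0 + 1 − 8) = -7/2.
[PVW] = ½·((-16/5)·(-2−(-2)) + (-1)·(-2−(-9/5)) + (-8)·(-9/5−(-2))) = ½·(0 + 1/5 − 8/5) = -7/10, so the U-coordinate is (-7/10)/(-7/2) = 1/5.
[UPW] = ½·(2·(-9/5−(-2)) + (-16/5)·(-2−(-1)) + (-8)·(-1−(-9/5))) = ½·(2/5 + 16/5 − 32/5) = -7/5, so the V-coordinate is 2/5.
[UVP] = ½·(2·(-2−(-9/5)) + (-1)·(-9/5−(-1)) + (-16/5)·(-1−(-2))) = ½·(-2/5 + 4/5 − 16/5) = -7/5, so the W-coordinate is 2/5.

(1/5, 2/5, 2/5)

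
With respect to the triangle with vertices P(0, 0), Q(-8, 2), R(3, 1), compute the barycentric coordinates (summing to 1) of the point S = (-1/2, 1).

Signed area of the reference triangle: [PQR] = ½·(0·(2−1) + (-8)·(1−0) + 3·(0−2)) = ½·(0 − 8 − 6) = -7.
[SQR] = ½·((-1/2)·(2−1) + (-8)·(1−1) + 3·(1−2)) = ½·(-1/2 + 0 − 3) = -7/4, so the P-coordinate is (-7/4)/(-7) = 1/4.
[PSR] = ½·(0·(1−1) + (-1/2)·(1−0) + 3·(0−1)) = ½·(0 − 1/2 − 3) = -7/4, so the Q-coordinate is 1/4.
[PQS] = ½·(0·(2−1) + (-8)·(1−0) + (-1/2)·(0−2)) = ½·(0 − 8 + 1) = -7/2, so the R-coordinate is 1/2.

(1/4, 1/4, 1/2)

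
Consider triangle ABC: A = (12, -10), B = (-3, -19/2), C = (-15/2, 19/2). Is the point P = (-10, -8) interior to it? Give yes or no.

no

Barycentric coordinates of P: (-505/1131, 40/29, 76/1131).
The three coordinates are negative, positive, positive; a point is interior exactly when all three are positive.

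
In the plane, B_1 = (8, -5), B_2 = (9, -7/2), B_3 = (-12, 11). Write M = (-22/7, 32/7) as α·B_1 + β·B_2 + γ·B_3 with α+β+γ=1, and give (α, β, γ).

(1/7, 2/7, 4/7)

Signed area of the reference triangle: [B_1B_2B_3] = ½·(8·(-7/2−11) + 9·(11−(-5)) + (-12)·(-5−(-7/2))) = ½·(-116 + 144 + 18) = 23.
[MB_2B_3] = ½·((-22/7)·(-7/2−11) + 9·(11−(32/7)) + (-12)·(32/7−(-7/2))) = ½·(319/7 + 405/7 − 678/7) = 23/7, so the B_1-coordinate is (23/7)/23 = 1/7.
[B_1MB_3] = ½·(8·(32/7−11) + (-22/7)·(11−(-5)) + (-12)·(-5−(32/7))) = ½·(-360/7 − 352/7 + 804/7) = 46/7, so the B_2-coordinate is 2/7.
[B_1B_2M] = ½·(8·(-7/2−(32/7)) + 9·(32/7−(-5)) + (-22/7)·(-5−(-7/2))) = ½·(-452/7 + 603/7 + 33/7) = 92/7, so the B_3-coordinate is 4/7.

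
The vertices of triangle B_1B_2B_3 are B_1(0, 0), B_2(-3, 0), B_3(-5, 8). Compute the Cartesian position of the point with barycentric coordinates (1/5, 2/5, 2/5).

(-16/5, 16/5)

M = (1/5)·B_1 + (2/5)·B_2 + (2/5)·B_3.
x-coordinate: (1/5)·0 + (2/5)·(-3) + (2/5)·(-5) = -16/5.
y-coordinate: (1/5)·0 + (2/5)·0 + (2/5)·8 = 16/5.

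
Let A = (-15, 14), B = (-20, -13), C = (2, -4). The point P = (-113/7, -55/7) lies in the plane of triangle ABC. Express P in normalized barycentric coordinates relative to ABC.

Signed area of the reference triangle: [ABC] = ½·((-15)·(-13−(-4)) + (-20)·(-4−14) + 2·(14−(-13))) = ½·(135 + 360 + 54) = 549/2.
[PBC] = ½·((-113/7)·(-13−(-4)) + (-20)·(-4−(-55/7)) + 2·(-55/7−(-13))) = ½·(1017/7 − 540/7 + 72/7) = 549/14, so the A-coordinate is (549/14)/(549/2) = 1/7.
[APC] = ½·((-15)·(-55/7−(-4)) + (-113/7)·(-4−14) + 2·(14−(-55/7))) = ½·(405/7 + 2034/7 + 306/7) = 2745/14, so the B-coordinate is 5/7.
[ABP] = ½·((-15)·(-13−(-55/7)) + (-20)·(-55/7−14) + (-113/7)·(14−(-13))) = ½·(540/7 + 3060/7 − 3051/7) = 549/14, so the C-coordinate is 1/7.
Check: 1/7 + 5/7 + 1/7 = 1.

(1/7, 5/7, 1/7)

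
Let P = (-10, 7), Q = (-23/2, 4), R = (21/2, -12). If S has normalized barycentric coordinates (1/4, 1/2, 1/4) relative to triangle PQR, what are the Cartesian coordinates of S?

(-45/8, 3/4)

S = (1/4)·P + (1/2)·Q + (1/4)·R.
x-coordinate: (1/4)·(-10) + (1/2)·(-23/2) + (1/4)·(21/2) = -45/8.
y-coordinate: (1/4)·7 + (1/2)·4 + (1/4)·(-12) = 3/4.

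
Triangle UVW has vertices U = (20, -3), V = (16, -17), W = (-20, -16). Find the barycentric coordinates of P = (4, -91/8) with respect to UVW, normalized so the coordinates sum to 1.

Signed area of the reference triangle: [UVW] = ½·(20·(-17−(-16)) + 16·(-16−(-3)) + (-20)·(-3−(-17))) = ½·(-20 − 208 − 280) = -254.
[PVW] = ½·(4·(-17−(-16)) + 16·(-16−(-91/8)) + (-20)·(-91/8−(-17))) = ½·(-4 − 74 − 225/2) = -381/4, so the U-coordinate is (-381/4)/(-254) = 3/8.
[UPW] = ½·(20·(-91/8−(-16)) + 4·(-16−(-3)) + (-20)·(-3−(-91/8))) = ½·(185/2 − 52 − 335/2) = -127/2, so the V-coordinate is 1/4.
[UVP] = ½·(20·(-17−(-91/8)) + 16·(-91/8−(-3)) + 4·(-3−(-17))) = ½·(-225/2 − 134 + 56) = -381/4, so the W-coordinate is 3/8.

(3/8, 1/4, 3/8)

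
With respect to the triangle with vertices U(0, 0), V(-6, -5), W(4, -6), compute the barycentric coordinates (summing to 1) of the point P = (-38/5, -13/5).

(2/5, 1, -2/5)

Signed area of the reference triangle: [UVW] = ½·(0·(-5−(-6)) + (-6)·(-6−0) + 4·(0−(-5))) = ½·(0 + 36 + 20) = 28.
[PVW] = ½·((-38/5)·(-5−(-6)) + (-6)·(-6−(-13/5)) + 4·(-13/5−(-5))) = ½·(-38/5 + 102/5 + 48/5) = 56/5, so the U-coordinate is (56/5)/28 = 2/5.
[UPW] = ½·(0·(-13/5−(-6)) + (-38/5)·(-6−0) + 4·(0−(-13/5))) = ½·(0 + 228/5 + 52/5) = 28, so the V-coordinate is 1.
[UVP] = ½·(0·(-5−(-13/5)) + (-6)·(-13/5−0) + (-38/5)·(0−(-5))) = ½·(0 + 78/5 − 38) = -56/5, so the W-coordinate is -2/5.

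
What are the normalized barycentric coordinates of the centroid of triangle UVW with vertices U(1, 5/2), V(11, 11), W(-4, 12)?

The centroid is the average of the vertices, so each weight is 1/3.

(1/3, 1/3, 1/3)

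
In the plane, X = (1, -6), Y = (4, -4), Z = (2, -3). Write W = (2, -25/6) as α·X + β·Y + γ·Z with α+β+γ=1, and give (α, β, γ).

Signed area of the reference triangle: [XYZ] = ½·(1·(-4−(-3)) + 4·(-3−(-6)) + 2·(-6−(-4))) = ½·(-1 + 12 − 4) = 7/2.
[WYZ] = ½·(2·(-4−(-3)) + 4·(-3−(-25/6)) + 2·(-25/6−(-4))) = ½·(-2 + 14/3 − 1/3) = 7/6, so the X-coordinate is (7/6)/(7/2) = 1/3.
[XWZ] = ½·(1·(-25/6−(-3)) + 2·(-3−(-6)) + 2·(-6−(-25/6))) = ½·(-7/6 + 6 − 11/3) = 7/12, so the Y-coordinate is 1/6.
[XYW] = ½·(1·(-4−(-25/6)) + 4·(-25/6−(-6)) + 2·(-6−(-4))) = ½·(1/6 + 22/3 − 4) = 7/4, so the Z-coordinate is 1/2.

(1/3, 1/6, 1/2)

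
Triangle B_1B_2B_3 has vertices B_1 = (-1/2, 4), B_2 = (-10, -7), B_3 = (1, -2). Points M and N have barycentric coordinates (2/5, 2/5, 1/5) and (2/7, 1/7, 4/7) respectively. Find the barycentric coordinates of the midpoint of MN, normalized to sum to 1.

(12/35, 19/70, 27/70)

Since both coordinate triples sum to 1, the midpoint's barycentrics are the componentwise average.
(2/5+2/7)/2 = 12/35; similarly 19/70 and 27/70.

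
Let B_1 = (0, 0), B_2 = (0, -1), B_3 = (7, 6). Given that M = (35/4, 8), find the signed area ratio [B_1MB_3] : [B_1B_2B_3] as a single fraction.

-1/2

[B_1B_2B_3] = ½·(0·(-1−6) + 0·(6−0) + 7·(0−(-1))) = ½·(0 + 0 + 7) = 7/2.
[B_1MB_3] = ½·(0·(8−6) + (35/4)·(6−0) + 7·(0−8)) = ½·(0 + 105/2 − 56) = -7/4, so the ratio is (-7/4)/(7/2) = -1/2.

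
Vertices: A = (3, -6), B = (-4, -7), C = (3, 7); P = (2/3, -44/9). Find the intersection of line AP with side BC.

Barycentric coordinates of P with respect to ABC: (5/9, 1/3, 1/9).
On side BC the A-coordinate is zero; dropping P's A-weight 5/9 and renormalizing the remaining 1/3 : 1/9 gives weights 3/4, 1/4 on B, C.
Q = (3/4)·(-4, -7) + (1/4)·(3, 7) = (-9/4, -7/2).

(-9/4, -7/2)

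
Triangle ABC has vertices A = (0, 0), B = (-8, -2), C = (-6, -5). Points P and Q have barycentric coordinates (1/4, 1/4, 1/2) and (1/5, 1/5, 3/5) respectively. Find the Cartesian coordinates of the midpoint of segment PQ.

(-51/10, -16/5)

Barycentric coordinates of the midpoint are the average: (9/40, 9/40, 11/20).
Converting: (9/40)·A + (9/40)·B + (11/20)·C = (-51/10, -16/5).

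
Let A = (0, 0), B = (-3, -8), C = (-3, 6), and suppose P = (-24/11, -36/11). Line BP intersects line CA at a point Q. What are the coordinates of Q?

Barycentric coordinates of P with respect to ABC: (3/11, 6/11, 2/11).
On side CA the B-coordinate is zero; dropping P's B-weight 6/11 and renormalizing the remaining 2/11 : 3/11 gives weights 2/5, 3/5 on C, A.
Q = (2/5)·(-3, 6) + (3/5)·(0, 0) = (-6/5, 12/5).

(-6/5, 12/5)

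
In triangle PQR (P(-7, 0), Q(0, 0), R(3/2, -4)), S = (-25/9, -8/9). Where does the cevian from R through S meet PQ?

Barycentric coordinates of S with respect to PQR: (4/9, 1/3, 2/9).
On side PQ the R-coordinate is zero; dropping S's R-weight 2/9 and renormalizing the remaining 4/9 : 1/3 gives weights 4/7, 3/7 on P, Q.
T = (4/7)·(-7, 0) + (3/7)·(0, 0) = (-4, 0).

(-4, 0)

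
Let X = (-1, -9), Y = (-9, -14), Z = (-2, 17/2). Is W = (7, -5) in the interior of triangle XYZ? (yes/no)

Barycentric coordinates of W: (297/145, -144/145, -8/145).
The three coordinates are positive, negative, negative; a point is interior exactly when all three are positive.

no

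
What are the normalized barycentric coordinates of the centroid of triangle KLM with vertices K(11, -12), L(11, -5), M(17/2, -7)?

The centroid is the average of the vertices, so each weight is 1/3.

(1/3, 1/3, 1/3)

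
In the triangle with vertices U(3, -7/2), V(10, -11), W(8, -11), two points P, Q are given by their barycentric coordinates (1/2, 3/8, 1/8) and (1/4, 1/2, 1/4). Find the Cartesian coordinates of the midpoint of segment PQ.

Barycentric coordinates of the midpoint are the average: (3/8, 7/16, 3/16).
Converting: (3/8)·U + (7/16)·V + (3/16)·W = (7, -131/16).

(7, -131/16)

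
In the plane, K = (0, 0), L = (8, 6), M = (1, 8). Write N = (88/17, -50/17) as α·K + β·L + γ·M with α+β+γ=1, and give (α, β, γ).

(20/17, 13/17, -16/17)

Signed area of the reference triangle: [KLM] = ½·(0·(6−8) + 8·(8−0) + 1·(0−6)) = ½·(0 + 64 − 6) = 29.
[NLM] = ½·((88/17)·(6−8) + 8·(8−(-50/17)) + 1·(-50/17−6)) = ½·(-176/17 + 1488/17 − 152/17) = 580/17, so the K-coordinate is (580/17)/29 = 20/17.
[KNM] = ½·(0·(-50/17−8) + (88/17)·(8−0) + 1·(0−(-50/17))) = ½·(0 + 704/17 + 50/17) = 377/17, so the L-coordinate is 13/17.
[KLN] = ½·(0·(6−(-50/17)) + 8·(-50/17−0) + (88/17)·(0−6)) = ½·(0 − 400/17 − 528/17) = -464/17, so the M-coordinate is -16/17.
Check: 20/17 + 13/17 − 16/17 = 1.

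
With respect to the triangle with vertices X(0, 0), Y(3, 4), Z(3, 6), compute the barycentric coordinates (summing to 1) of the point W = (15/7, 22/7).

Signed area of the reference triangle: [XYZ] = ½·(0·(4−6) + 3·(6−0) + 3·(0−4)) = ½·(0 + 18 − 12) = 3.
[WYZ] = ½·((15/7)·(4−6) + 3·(6−(22/7)) + 3·(22/7−4)) = ½·(-30/7 + 60/7 − 18/7) = 6/7, so the X-coordinate is (6/7)/3 = 2/7.
[XWZ] = ½·(0·(22/7−6) + (15/7)·(6−0) + 3·(0−(22/7))) = ½·(0 + 90/7 − 66/7) = 12/7, so the Y-coordinate is 4/7.
[XYW] = ½·(0·(4−(22/7)) + 3·(22/7−0) + (15/7)·(0−4)) = ½·(0 + 66/7 − 60/7) = 3/7, so the Z-coordinate is 1/7.

(2/7, 4/7, 1/7)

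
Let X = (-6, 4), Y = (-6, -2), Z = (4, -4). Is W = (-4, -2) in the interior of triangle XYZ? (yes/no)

Barycentric coordinates of W: (1/15, 11/15, 1/5).
The three coordinates are positive, positive, positive; a point is interior exactly when all three are positive.

yes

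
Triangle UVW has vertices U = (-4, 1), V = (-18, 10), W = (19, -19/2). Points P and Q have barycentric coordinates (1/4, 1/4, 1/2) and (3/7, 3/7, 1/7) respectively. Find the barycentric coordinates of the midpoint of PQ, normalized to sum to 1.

(19/56, 19/56, 9/28)

Since both coordinate triples sum to 1, the midpoint's barycentrics are the componentwise average.
(1/4+3/7)/2 = 19/56; similarly 19/56 and 9/28.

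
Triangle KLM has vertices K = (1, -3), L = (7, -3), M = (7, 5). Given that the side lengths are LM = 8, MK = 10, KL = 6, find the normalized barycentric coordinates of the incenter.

The incenter has barycentric coordinates proportional to the opposite side lengths: (8 : 10 : 6).
Normalizing by 8+10+6 = 24 gives (1/3, 5/12, 1/4).

(1/3, 5/12, 1/4)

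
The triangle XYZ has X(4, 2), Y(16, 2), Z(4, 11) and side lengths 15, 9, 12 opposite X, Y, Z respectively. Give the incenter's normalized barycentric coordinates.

(5/12, 1/4, 1/3)

The incenter has barycentric coordinates proportional to the opposite side lengths: (15 : 9 : 12).
Normalizing by 15+9+12 = 36 gives (5/12, 1/4, 1/3).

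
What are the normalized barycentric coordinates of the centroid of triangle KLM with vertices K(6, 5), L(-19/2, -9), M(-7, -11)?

(1/3, 1/3, 1/3)

The centroid is the average of the vertices, so each weight is 1/3.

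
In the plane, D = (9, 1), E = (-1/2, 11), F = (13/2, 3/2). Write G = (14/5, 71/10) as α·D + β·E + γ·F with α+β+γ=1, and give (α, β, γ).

(1/5, 3/5, 1/5)

Signed area of the reference triangle: [DEF] = ½·(9·(11−(3/2)) + (-1/2)·(3/2−1) + (13/2)·(1−11)) = ½·(171/2 − 1/4 − 65) = 81/8.
[GEF] = ½·((14/5)·(11−(3/2)) + (-1/2)·(3/2−(71/10)) + (13/2)·(71/10−11)) = ½·(133/5 + 14/5 − 507/20) = 81/40, so the D-coordinate is (81/40)/(81/8) = 1/5.
[DGF] = ½·(9·(71/10−(3/2)) + (14/5)·(3/2−1) + (13/2)·(1−(71/10))) = ½·(252/5 + 7/5 − 793/20) = 243/40, so the E-coordinate is 3/5.
[DEG] = ½·(9·(11−(71/10)) + (-1/2)·(71/10−1) + (14/5)·(1−11)) = ½·(351/10 − 61/20 − 28) = 81/40, so the F-coordinate is 1/5.
Check: 1/5 + 3/5 + 1/5 = 1.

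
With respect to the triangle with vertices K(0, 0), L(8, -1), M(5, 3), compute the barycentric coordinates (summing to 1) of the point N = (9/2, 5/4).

Signed area of the reference triangle: [KLM] = ½·(0·(-1−3) + 8·(3−0) + 5·(0−(-1))) = ½·(0 + 24 + 5) = 29/2.
[NLM] = ½·((9/2)·(-1−3) + 8·(3−(5/4)) + 5·(5/4−(-1))) = ½·(-18 + 14 + 45/4) = 29/8, so the K-coordinate is (29/8)/(29/2) = 1/4.
[KNM] = ½·(0·(5/4−3) + (9/2)·(3−0) + 5·(0−(5/4))) = ½·(0 + 27/2 − 25/4) = 29/8, so the L-coordinate is 1/4.
[KLN] = ½·(0·(-1−(5/4)) + 8·(5/4−0) + (9/2)·(0−(-1))) = ½·(0 + 10 + 9/2) = 29/4, so the M-coordinate is 1/2.
Check: 1/4 + 1/4 + 1/2 = 1.

(1/4, 1/4, 1/2)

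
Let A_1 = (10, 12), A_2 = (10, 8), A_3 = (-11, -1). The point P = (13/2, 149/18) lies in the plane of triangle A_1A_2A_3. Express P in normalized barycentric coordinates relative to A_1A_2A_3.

(4/9, 7/18, 1/6)

Signed area of the reference triangle: [A_1A_2A_3] = ½·(10·(8−(-1)) + 10·(-1−12) + (-11)·(12−8)) = ½·(90 − 130 − 44) = -42.
[PA_2A_3] = ½·((13/2)·(8−(-1)) + 10·(-1−(149/18)) + (-11)·(149/18−8)) = ½·(117/2 − 835/9 − 55/18) = -56/3, so the A_1-coordinate is (-56/3)/(-42) = 4/9.
[A_1PA_3] = ½·(10·(149/18−(-1)) + (13/2)·(-1−12) + (-11)·(12−(149/18))) = ½·(835/9 − 169/2 − 737/18) = -49/3, so the A_2-coordinate is 7/18.
[A_1A_2P] = ½·(10·(8−(149/18)) + 10·(149/18−12) + (13/2)·(12−8)) = ½·(-25/9 − 335/9 + 26) = -7, so the A_3-coordinate is 1/6.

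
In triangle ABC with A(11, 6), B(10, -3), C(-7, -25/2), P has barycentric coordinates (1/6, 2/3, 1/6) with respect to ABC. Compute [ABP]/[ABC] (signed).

The signed ratio [ABP]/[ABC] equals the barycentric coordinate of P at vertex C, which is 1/6.

1/6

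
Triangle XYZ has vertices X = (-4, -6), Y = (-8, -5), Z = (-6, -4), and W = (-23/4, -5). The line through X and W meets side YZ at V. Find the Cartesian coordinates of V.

Barycentric coordinates of W with respect to XYZ: (3/8, 1/4, 3/8).
On side YZ the X-coordinate is zero; dropping W's X-weight 3/8 and renormalizing the remaining 1/4 : 3/8 gives weights 2/5, 3/5 on Y, Z.
V = (2/5)·(-8, -5) + (3/5)·(-6, -4) = (-34/5, -22/5).

(-34/5, -22/5)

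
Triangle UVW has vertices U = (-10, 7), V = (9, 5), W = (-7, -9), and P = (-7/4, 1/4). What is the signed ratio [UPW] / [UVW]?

[UVW] = ½·((-10)·(5−(-9)) + 9·(-9−7) + (-7)·(7−5)) = ½·(-140 − 144 − 14) = -149.
[UPW] = ½·((-10)·(1/4−(-9)) + (-7/4)·(-9−7) + (-7)·(7−(1/4))) = ½·(-185/2 + 28 − 189/4) = -447/8, so the ratio is (-447/8)/(-149) = 3/8.

3/8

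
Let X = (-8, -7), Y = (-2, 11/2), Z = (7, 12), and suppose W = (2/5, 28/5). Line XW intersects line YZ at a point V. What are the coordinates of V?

(5/2, 35/4)

Barycentric coordinates of W with respect to XYZ: (1/5, 2/5, 2/5).
On side YZ the X-coordinate is zero; dropping W's X-weight 1/5 and renormalizing the remaining 2/5 : 2/5 gives weights 1/2, 1/2 on Y, Z.
V = (1/2)·(-2, 11/2) + (1/2)·(7, 12) = (5/2, 35/4).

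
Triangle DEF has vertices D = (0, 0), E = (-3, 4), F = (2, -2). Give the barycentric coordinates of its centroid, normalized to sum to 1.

The centroid is the average of the vertices, so each weight is 1/3.

(1/3, 1/3, 1/3)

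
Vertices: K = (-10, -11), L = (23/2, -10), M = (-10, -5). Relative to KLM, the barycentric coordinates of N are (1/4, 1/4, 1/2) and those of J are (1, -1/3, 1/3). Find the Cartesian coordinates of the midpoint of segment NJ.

(-523/48, -205/24)

Barycentric coordinates of the midpoint are the average: (5/8, -1/24, 5/12).
Converting: (5/8)·K + (-1/24)·L + (5/12)·M = (-523/48, -205/24).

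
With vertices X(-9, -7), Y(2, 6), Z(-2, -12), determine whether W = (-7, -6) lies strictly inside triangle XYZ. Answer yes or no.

yes

Barycentric coordinates of W: (57/73, 17/146, 15/146).
The three coordinates are positive, positive, positive; a point is interior exactly when all three are positive.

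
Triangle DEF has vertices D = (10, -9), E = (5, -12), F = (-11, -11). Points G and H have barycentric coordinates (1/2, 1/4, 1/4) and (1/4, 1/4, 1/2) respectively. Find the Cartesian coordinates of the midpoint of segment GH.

(7/8, -21/2)

Barycentric coordinates of the midpoint are the average: (3/8, 1/4, 3/8).
Converting: (3/8)·D + (1/4)·E + (3/8)·F = (7/8, -21/2).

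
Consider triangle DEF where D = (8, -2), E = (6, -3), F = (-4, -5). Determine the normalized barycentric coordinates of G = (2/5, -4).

Signed area of the reference triangle: [DEF] = ½·(8·(-3−(-5)) + 6·(-5−(-2)) + (-4)·(-2−(-3))) = ½·(16 − 18 − 4) = -3.
[GEF] = ½·((2/5)·(-3−(-5)) + 6·(-5−(-4)) + (-4)·(-4−(-3))) = ½·(4/5 − 6 + 4) = -3/5, so the D-coordinate is (-3/5)/(-3) = 1/5.
[DGF] = ½·(8·(-4−(-5)) + (2/5)·(-5−(-2)) + (-4)·(-2−(-4))) = ½·(8 − 6/5 − 8) = -3/5, so the E-coordinate is 1/5.
[DEG] = ½·(8·(-3−(-4)) + 6·(-4−(-2)) + (2/5)·(-2−(-3))) = ½·(8 − 12 + 2/5) = -9/5, so the F-coordinate is 3/5.

(1/5, 1/5, 3/5)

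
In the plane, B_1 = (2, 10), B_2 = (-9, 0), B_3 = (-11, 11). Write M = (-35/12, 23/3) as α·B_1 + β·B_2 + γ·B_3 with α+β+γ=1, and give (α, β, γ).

(7/12, 1/4, 1/6)

Signed area of the reference triangle: [B_1B_2B_3] = ½·(2·(0−11) + (-9)·(11−10) + (-11)·(10−0)) = ½·(-22 − 9 − 110) = -141/2.
[MB_2B_3] = ½·((-35/12)·(0−11) + (-9)·(11−(23/3)) + (-11)·(23/3−0)) = ½·(385/12 − 30 − 253/3) = -329/8, so the B_1-coordinate is (-329/8)/(-141/2) = 7/12.
[B_1MB_3] = ½·(2·(23/3−11) + (-35/12)·(11−10) + (-11)·(10−(23/3))) = ½·(-20/3 − 35/12 − 77/3) = -141/8, so the B_2-coordinate is 1/4.
[B_1B_2M] = ½·(2·(0−(23/3)) + (-9)·(23/3−10) + (-35/12)·(10−0)) = ½·(-46/3 + 21 − 175/6) = -47/4, so the B_3-coordinate is 1/6.
Check: 7/12 + 1/4 + 1/6 = 1.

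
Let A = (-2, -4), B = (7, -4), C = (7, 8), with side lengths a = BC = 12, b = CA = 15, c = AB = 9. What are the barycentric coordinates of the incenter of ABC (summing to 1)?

The incenter has barycentric coordinates proportional to the opposite side lengths: (12 : 15 : 9).
Normalizing by 12+15+9 = 36 gives (1/3, 5/12, 1/4).

(1/3, 5/12, 1/4)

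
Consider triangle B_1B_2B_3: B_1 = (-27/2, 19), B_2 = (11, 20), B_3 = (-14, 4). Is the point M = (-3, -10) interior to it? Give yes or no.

Barycentric coordinates of M: (-526/367, 172/367, 721/367).
The three coordinates are negative, positive, positive; a point is interior exactly when all three are positive.

no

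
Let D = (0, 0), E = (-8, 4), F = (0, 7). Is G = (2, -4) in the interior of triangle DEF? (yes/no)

Barycentric coordinates of G: (47/28, -1/4, -3/7).
The three coordinates are positive, negative, negative; a point is interior exactly when all three are positive.

no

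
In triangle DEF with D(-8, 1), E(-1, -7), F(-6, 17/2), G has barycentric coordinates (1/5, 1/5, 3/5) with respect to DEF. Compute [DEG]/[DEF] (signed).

3/5

The signed ratio [DEG]/[DEF] equals the barycentric coordinate of G at vertex F, which is 3/5.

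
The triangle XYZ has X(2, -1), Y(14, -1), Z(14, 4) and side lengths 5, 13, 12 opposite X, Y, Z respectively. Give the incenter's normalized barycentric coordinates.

(1/6, 13/30, 2/5)

The incenter has barycentric coordinates proportional to the opposite side lengths: (5 : 13 : 12).
Normalizing by 5+13+12 = 30 gives (1/6, 13/30, 2/5).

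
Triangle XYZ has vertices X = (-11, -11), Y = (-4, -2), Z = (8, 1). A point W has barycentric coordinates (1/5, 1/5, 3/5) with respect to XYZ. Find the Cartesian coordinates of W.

(9/5, -2)

W = (1/5)·X + (1/5)·Y + (3/5)·Z.
x-coordinate: (1/5)·(-11) + (1/5)·(-4) + (3/5)·8 = 9/5.
y-coordinate: (1/5)·(-11) + (1/5)·(-2) + (3/5)·1 = -2.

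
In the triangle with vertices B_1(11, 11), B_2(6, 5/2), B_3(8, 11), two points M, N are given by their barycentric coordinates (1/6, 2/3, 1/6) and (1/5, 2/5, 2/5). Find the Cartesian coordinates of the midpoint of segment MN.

(449/60, 97/15)

Barycentric coordinates of the midpoint are the average: (11/60, 8/15, 17/60).
Converting: (11/60)·B_1 + (8/15)·B_2 + (17/60)·B_3 = (449/60, 97/15).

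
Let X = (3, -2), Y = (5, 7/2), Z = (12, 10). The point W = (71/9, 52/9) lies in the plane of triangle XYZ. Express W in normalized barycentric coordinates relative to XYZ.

Signed area of the reference triangle: [XYZ] = ½·(3·(7/2−10) + 5·(10−(-2)) + 12·(-2−(7/2))) = ½·(-39/2 + 60 − 66) = -51/4.
[WYZ] = ½·((71/9)·(7/2−10) + 5·(10−(52/9)) + 12·(52/9−(7/2))) = ½·(-923/18 + 190/9 + 82/3) = -17/12, so the X-coordinate is (-17/12)/(-51/4) = 1/9.
[XWZ] = ½·(3·(52/9−10) + (71/9)·(10−(-2)) + 12·(-2−(52/9))) = ½·(-38/3 + 284/3 − 280/3) = -17/3, so the Y-coordinate is 4/9.
[XYW] = ½·(3·(7/2−(52/9)) + 5·(52/9−(-2)) + (71/9)·(-2−(7/2))) = ½·(-41/6 + 350/9 − 781/18) = -17/3, so the Z-coordinate is 4/9.
Check: 1/9 + 4/9 + 4/9 = 1.

(1/9, 4/9, 4/9)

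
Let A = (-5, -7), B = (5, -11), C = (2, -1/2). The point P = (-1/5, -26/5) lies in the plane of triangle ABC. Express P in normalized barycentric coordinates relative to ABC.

Signed area of the reference triangle: [ABC] = ½·((-5)·(-11−(-1/2)) + 5·(-1/2−(-7)) + 2·(-7−(-11))) = ½·(105/2 + 65/2 + 8) = 93/2.
[PBC] = ½·((-1/5)·(-11−(-1/2)) + 5·(-1/2−(-26/5)) + 2·(-26/5−(-11))) = ½·(21/10 + 47/2 + 58/5) = 93/5, so the A-coordinate is (93/5)/(93/2) = 2/5.
[APC] = ½·((-5)·(-26/5−(-1/2)) + (-1/5)·(-1/2−(-7)) + 2·(-7−(-26/5))) = ½·(47/2 − 13/10 − 18/5) = 93/10, so the B-coordinate is 1/5.
[ABP] = ½·((-5)·(-11−(-26/5)) + 5·(-26/5−(-7)) + (-1/5)·(-7−(-11))) = ½·(29 + 9 − 4/5) = 93/5, so the C-coordinate is 2/5.
Check: 2/5 + 1/5 + 2/5 = 1.

(2/5, 1/5, 2/5)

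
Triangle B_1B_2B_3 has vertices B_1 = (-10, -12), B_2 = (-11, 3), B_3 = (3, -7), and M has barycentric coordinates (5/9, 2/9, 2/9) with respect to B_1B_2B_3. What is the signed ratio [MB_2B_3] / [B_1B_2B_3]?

The signed ratio [MB_2B_3]/[B_1B_2B_3] equals the barycentric coordinate of M at vertex B_1, which is 5/9.

5/9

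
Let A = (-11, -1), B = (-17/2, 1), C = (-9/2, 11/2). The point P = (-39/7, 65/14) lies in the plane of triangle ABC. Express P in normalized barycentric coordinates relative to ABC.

(3/7, -3/7, 1)

Signed area of the reference triangle: [ABC] = ½·((-11)·(1−(11/2)) + (-17/2)·(11/2−(-1)) + (-9/2)·(-1−1)) = ½·(99/2 − 221/4 + 9) = 13/8.
[PBC] = ½·((-39/7)·(1−(11/2)) + (-17/2)·(11/2−(65/14)) + (-9/2)·(65/14−1)) = ½·(351/14 − 51/7 − 459/28) = 39/56, so the A-coordinate is (39/56)/(13/8) = 3/7.
[APC] = ½·((-11)·(65/14−(11/2)) + (-39/7)·(11/2−(-1)) + (-9/2)·(-1−(65/14))) = ½·(66/7 − 507/14 + 711/28) = -39/56, so the B-coordinate is -3/7.
[ABP] = ½·((-11)·(1−(65/14)) + (-17/2)·(65/14−(-1)) + (-39/7)·(-1−1)) = ½·(561/14 − 1343/28 + 78/7) = 13/8, so the C-coordinate is 1.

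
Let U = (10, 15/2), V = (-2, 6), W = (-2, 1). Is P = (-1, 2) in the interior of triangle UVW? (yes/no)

yes

Barycentric coordinates of P: (1/12, 11/120, 33/40).
The three coordinates are positive, positive, positive; a point is interior exactly when all three are positive.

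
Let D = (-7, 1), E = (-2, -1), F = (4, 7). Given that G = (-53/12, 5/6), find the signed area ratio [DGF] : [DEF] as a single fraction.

[DEF] = ½·((-7)·(-1−7) + (-2)·(7−1) + 4·(1−(-1))) = ½·(56 − 12 + 8) = 26.
[DGF] = ½·((-7)·(5/6−7) + (-53/12)·(7−1) + 4·(1−(5/6))) = ½·(259/6 − 53/2 + 2/3) = 26/3, so the ratio is (26/3)/26 = 1/3.

1/3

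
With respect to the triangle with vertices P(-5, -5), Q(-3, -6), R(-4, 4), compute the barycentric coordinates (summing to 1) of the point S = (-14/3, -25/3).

Signed area of the reference triangle: [PQR] = ½·((-5)·(-6−4) + (-3)·(4−(-5)) + (-4)·(-5−(-6))) = ½·(50 − 27 − 4) = 19/2.
[SQR] = ½·((-14/3)·(-6−4) + (-3)·(4−(-25/3)) + (-4)·(-25/3−(-6))) = ½·(140/3 − 37 + 28/3) = 19/2, so the P-coordinate is (19/2)/(19/2) = 1.
[PSR] = ½·((-5)·(-25/3−4) + (-14/3)·(4−(-5)) + (-4)·(-5−(-25/3))) = ½·(185/3 − 42 − 40/3) = 19/6, so the Q-coordinate is 1/3.
[PQS] = ½·((-5)·(-6−(-25/3)) + (-3)·(-25/3−(-5)) + (-14/3)·(-5−(-6))) = ½·(-35/3 + 10 − 14/3) = -19/6, so the R-coordinate is -1/3.
Check: 1 + 1/3 − 1/3 = 1.

(1, 1/3, -1/3)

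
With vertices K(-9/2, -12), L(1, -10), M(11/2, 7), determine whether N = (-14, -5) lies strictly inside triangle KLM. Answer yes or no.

Barycentric coordinates of N: (555/169, -501/169, 115/169).
The three coordinates are positive, negative, positive; a point is interior exactly when all three are positive.

no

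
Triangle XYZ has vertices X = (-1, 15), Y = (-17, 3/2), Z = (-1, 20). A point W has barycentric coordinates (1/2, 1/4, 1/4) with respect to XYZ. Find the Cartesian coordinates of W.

W = (1/2)·X + (1/4)·Y + (1/4)·Z.
x-coordinate: (1/2)·(-1) + (1/4)·(-17) + (1/4)·(-1) = -5.
y-coordinate: (1/2)·15 + (1/4)·(3/2) + (1/4)·20 = 103/8.

(-5, 103/8)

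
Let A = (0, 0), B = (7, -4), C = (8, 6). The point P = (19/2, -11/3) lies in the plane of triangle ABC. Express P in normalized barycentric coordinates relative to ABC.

(-1/3, 7/6, 1/6)

Signed area of the reference triangle: [ABC] = ½·(0·(-4−6) + 7·(6−0) + 8·(0−(-4))) = ½·(0 + 42 + 32) = 37.
[PBC] = ½·((19/2)·(-4−6) + 7·(6−(-11/3)) + 8·(-11/3−(-4))) = ½·(-95 + 203/3 + 8/3) = -37/3, so the A-coordinate is (-37/3)/37 = -1/3.
[APC] = ½·(0·(-11/3−6) + (19/2)·(6−0) + 8·(0−(-11/3))) = ½·(0 + 57 + 88/3) = 259/6, so the B-coordinate is 7/6.
[ABP] = ½·(0·(-4−(-11/3)) + 7·(-11/3−0) + (19/2)·(0−(-4))) = ½·(0 − 77/3 + 38) = 37/6, so the C-coordinate is 1/6.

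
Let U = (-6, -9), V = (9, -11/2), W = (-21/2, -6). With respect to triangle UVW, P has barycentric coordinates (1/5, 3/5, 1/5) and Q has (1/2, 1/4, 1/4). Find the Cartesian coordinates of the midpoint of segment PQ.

Barycentric coordinates of the midpoint are the average: (7/20, 17/40, 9/40).
Converting: (7/20)·U + (17/40)·V + (9/40)·W = (-51/80, -547/80).

(-51/80, -547/80)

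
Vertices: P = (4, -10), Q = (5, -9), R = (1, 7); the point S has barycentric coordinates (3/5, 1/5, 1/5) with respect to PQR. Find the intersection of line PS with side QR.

(3, -1)

Line PS meets QR where the P-coordinate vanishes; zeroing S's P-weight and renormalizing leaves Q, R-weights 1/5 : 1/5 → (1/2, 1/2).
So T = (1/2)·Q + (1/2)·R = (3, -1).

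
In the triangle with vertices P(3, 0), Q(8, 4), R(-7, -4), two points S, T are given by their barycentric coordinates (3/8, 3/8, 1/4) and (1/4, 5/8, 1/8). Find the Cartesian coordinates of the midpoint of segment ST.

(29/8, 5/4)

Barycentric coordinates of the midpoint are the average: (5/16, 1/2, 3/16).
Converting: (5/16)·P + (1/2)·Q + (3/16)·R = (29/8, 5/4).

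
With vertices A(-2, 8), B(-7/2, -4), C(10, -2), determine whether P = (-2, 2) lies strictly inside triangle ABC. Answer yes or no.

Barycentric coordinates of P: (26/53, 24/53, 3/53).
The three coordinates are positive, positive, positive; a point is interior exactly when all three are positive.

yes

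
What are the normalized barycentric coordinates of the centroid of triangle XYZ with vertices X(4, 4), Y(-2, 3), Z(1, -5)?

(1/3, 1/3, 1/3)

The centroid is the average of the vertices, so each weight is 1/3.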